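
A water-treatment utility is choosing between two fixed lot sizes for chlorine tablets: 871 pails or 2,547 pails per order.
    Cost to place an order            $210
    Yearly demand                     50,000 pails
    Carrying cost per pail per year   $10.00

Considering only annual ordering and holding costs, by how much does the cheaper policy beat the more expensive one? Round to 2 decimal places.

For each Q, cost = (D/Q)·S + (Q/2)·H.
TC(871) = (50,000/871)×210 + (871/2)×10 = $16,410.11
TC(2,547) = (50,000/2,547)×210 + (2,547/2)×10 = $16,857.50
|ΔTC| = |$16,410.11 − $16,857.50| = $447.39

$447.39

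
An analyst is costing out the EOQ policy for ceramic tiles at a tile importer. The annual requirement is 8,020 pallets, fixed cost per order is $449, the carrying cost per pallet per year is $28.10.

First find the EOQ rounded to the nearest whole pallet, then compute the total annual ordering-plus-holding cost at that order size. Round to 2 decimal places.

Optimal lot size Q* = (2 × 8,020 × $449 / $28.1)^½ ≈ 506.26 → Q = 506 pallets
Orders/yr = 8,020/506 = 15.850; ordering cost = 15.850 × $449 = $7,116.56
Average inventory = 506/2 = 253; holding cost = 253 × $28.1 = $7,109.30
Total = $7,116.56 + $7,109.30 = $14,225.86

$14,225.86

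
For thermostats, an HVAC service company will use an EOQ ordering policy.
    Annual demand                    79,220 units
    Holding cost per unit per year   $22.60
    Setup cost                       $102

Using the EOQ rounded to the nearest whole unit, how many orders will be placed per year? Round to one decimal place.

93.6 orders per year

2DS/H = 2·79,220·102/22.6 = 715,083.19
EOQ = √715,083.19 ≈ 845.63 → Q = 846
N = D/Q = 79,220/846 ≈ 93.641 orders/yr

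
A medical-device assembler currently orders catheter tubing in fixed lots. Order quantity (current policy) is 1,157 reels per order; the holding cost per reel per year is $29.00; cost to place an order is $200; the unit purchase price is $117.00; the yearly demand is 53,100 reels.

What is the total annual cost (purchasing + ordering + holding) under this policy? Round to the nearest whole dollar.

$6,238,655

Orders/yr = 53,100/1,157 = 45.895; ordering cost = 45.895 × $200 = $9,178.91
Average inventory = 1,157/2 = 578.5; holding cost = 578.5 × $29 = $16,776.50
Purchase cost = D·C = 53,100 × 117 = $6,212,700.00
Total = $9,178.91 + $16,776.50 + $6,212,700.00 = $6,238,655.41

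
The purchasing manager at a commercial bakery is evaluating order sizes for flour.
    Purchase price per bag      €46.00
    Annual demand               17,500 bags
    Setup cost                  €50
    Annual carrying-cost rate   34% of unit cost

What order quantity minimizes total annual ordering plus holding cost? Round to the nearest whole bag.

Holding cost per bag per year: H = 34% × €46 = €15.6400
Optimal lot size Q* = (2 × 17,500 × €50 / €15.64)^½ ≈ 334.50

335 bags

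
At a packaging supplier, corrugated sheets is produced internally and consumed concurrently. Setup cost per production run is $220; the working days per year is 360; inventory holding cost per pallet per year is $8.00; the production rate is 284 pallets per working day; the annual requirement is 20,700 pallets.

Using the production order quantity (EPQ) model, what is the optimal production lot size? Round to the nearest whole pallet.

1,195 pallets

d = 20,700/360 = 57.5000 pallets/day;  effective holding cost H(1 − d/p) = 8·(1 − 57.5000/284) = 6.38028
Q* = √(2DS / H_eff) = √(2·20,700·220 / 6.38028) ≈ 1,194.79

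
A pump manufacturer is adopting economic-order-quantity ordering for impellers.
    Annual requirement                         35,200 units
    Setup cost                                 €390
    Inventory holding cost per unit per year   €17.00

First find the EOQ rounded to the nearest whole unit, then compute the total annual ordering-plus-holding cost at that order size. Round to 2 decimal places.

€21,604.44

Optimal lot size Q* = (2 × 35,200 × €390 / €17)^½ ≈ 1,270.85 → Q = 1,271 units
Ordering: D/Q × S = 35,200/1,271 × €390 = €10,800.94
Holding:  Q/2 × H = 1,271/2 × €17 = €10,803.50
Total = €10,800.94 + €10,803.50 = €21,604.44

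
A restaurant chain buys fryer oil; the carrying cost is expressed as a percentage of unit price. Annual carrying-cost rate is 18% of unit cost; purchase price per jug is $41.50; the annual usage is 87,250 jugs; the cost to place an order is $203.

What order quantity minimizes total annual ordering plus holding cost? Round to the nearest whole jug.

Carrying cost H = $41.5 × 18% = $7.4700/jug/yr
Optimal lot size Q* = (2 × 87,250 × $203 / $7.47)^½ ≈ 2,177.64

2,178 jugs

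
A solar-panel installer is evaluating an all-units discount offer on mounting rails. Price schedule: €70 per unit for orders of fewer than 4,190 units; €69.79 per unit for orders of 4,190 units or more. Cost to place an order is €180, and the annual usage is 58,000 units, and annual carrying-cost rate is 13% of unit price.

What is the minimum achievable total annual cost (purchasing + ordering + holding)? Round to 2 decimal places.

H₁ = 13%×€70 = €9.1000;  H₂ = 13%×€69.79 = €9.0727
EOQ₁ = √(2×58,000×180/9.1000) = 1,514.76  (< 4,190, feasible at tier 1)
EOQ₂ = √(2×58,000×180/9.0727) = 1,517.04  (< 4,190 → use Q = 4,190 at tier-2 price)
TC(tier 1 (EOQ₁), Q≈1,514.8) = €4,073,784.34
TC(tier 2, Q≈4,190.0) = €4,069,318.95
Minimum at tier 2: €4,069,318.95

€4,069,318.95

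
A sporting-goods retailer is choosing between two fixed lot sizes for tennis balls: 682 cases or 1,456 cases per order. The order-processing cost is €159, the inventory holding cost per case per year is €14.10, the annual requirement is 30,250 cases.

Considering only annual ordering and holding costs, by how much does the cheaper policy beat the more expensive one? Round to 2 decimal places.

For each Q, cost = (D/Q)·S + (Q/2)·H.
TC(682) = (30,250/682)×159 + (682/2)×14.1 = €11,860.52
TC(1,456) = (30,250/1,456)×159 + (1,456/2)×14.1 = €13,568.20
|ΔTC| = |€11,860.52 − €13,568.20| = €1,707.68

€1,707.68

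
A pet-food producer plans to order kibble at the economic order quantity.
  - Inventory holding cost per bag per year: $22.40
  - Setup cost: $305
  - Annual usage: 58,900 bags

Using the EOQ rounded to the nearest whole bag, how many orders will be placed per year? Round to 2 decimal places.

46.52 orders per year

Optimal lot size Q* = (2 × 58,900 × $305 / $22.4)^½ ≈ 1,266.48 → Q = 1,266
Orders per year = D/Q = 58,900 / 1,266 = 46.524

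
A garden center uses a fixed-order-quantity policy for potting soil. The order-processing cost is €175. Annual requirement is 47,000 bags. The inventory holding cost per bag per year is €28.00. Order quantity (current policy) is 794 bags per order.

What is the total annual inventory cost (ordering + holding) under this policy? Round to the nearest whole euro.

€21,475

Annual ordering cost = (D/Q)·S = (47,000/794) × 175 = €10,358.94
Annual holding cost  = (Q/2)·H = (794/2) × 28 = €11,116.00
Total = €10,358.94 + €11,116.00 = €21,474.94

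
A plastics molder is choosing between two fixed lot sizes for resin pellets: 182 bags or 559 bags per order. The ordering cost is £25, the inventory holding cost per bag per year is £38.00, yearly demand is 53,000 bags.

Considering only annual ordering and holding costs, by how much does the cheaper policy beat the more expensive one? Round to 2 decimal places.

£2,253.08

For each Q, cost = (D/Q)·S + (Q/2)·H.
TC(182) = (53,000/182)×25 + (182/2)×38 = £10,738.22
TC(559) = (53,000/559)×25 + (559/2)×38 = £12,991.30
Cheaper: Q = 182.  Difference = £2,253.08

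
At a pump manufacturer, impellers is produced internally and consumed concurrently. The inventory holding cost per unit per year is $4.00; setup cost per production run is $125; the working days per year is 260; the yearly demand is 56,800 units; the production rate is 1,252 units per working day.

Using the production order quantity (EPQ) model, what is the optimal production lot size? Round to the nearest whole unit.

2,074 units

d = 56,800/260 = 218.4615 units/day;  effective holding cost H(1 − d/p) = 4·(1 − 218.4615/1252) = 3.30204
Q* = √(2DS / H_eff) = √(2·56,800·125 / 3.30204) ≈ 2,073.73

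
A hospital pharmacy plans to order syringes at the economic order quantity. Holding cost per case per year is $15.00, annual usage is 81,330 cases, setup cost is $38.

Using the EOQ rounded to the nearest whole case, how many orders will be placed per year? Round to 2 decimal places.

126.68 orders per year

Q* = √(2·D·S / H) = √(2·81,330·38 / 15) = √412,072.0 ≈ 641.93 → Q = 642
Orders per year = D/Q = 81,330 / 642 = 126.682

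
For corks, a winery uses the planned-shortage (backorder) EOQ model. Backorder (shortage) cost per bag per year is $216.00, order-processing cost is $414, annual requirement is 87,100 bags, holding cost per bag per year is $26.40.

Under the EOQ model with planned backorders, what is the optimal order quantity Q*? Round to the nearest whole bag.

1,751 bags

Basic EOQ = √(2·87,100·414/26.4) = 1,652.808
Backorder adjustment √((H+b)/b) = √((26.4+216)/216) = 1.0593
Q* = 1,652.808 × 1.0593 ≈ 1,750.90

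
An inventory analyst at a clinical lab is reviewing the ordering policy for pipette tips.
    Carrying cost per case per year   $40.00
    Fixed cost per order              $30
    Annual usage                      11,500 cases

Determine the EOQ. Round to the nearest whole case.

2DS/H = 2·11,500·30/40 = 17,250.00
EOQ = √17,250.00 ≈ 131.34

131 cases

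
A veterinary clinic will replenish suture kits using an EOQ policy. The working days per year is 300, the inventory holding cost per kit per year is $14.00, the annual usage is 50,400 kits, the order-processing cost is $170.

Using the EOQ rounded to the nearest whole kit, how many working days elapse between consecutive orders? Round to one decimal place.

6.6 days

EOQ = √(2DS/H) = √(2 × 50,400 × 170 / 14)
    = √(1,224,000.00) ≈ 1,106.35 → Q = 1,106 kits
T = Q/D × 300 days = 1,106/50,400 × 300 = 6.583 days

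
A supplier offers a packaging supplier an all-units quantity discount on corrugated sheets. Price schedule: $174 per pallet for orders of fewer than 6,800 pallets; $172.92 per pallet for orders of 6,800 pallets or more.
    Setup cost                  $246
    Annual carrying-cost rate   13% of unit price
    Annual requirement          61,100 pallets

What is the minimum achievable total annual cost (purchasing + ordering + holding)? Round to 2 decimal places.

$10,644,053.02

H₁ = 13%×$174 = $22.6200;  H₂ = 13%×$172.92 = $22.4796
EOQ₁ = √(2×61,100×246/22.6200) = 1,152.81  (< 6,800, feasible at tier 1)
EOQ₂ = √(2×61,100×246/22.4796) = 1,156.40  (< 6,800 → use Q = 6,800 at tier-2 price)
TC(tier 1 (EOQ₁), Q≈1,152.8) = $10,657,476.51
TC(tier 2, Q≈6,800.0) = $10,644,053.02
Minimum at tier 2: $10,644,053.02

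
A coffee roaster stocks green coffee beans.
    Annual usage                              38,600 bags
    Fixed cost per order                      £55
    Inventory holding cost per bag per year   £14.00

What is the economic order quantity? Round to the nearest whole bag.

551 bags

EOQ = √(2DS/H) = √(2 × 38,600 × 55 / 14)
    = √(303,285.71) ≈ 550.71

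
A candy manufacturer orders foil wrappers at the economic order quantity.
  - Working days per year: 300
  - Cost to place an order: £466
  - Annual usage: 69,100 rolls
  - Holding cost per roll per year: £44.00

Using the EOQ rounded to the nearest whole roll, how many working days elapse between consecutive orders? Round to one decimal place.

2DS/H = 2·69,100·466/44 = 1,463,663.64
EOQ = √1,463,663.64 ≈ 1,209.82 → Q = 1,210 rolls
Cycle time = (working days × Q)/D = (300 × 1,210) / 69,100 = 5.253 days

5.3 days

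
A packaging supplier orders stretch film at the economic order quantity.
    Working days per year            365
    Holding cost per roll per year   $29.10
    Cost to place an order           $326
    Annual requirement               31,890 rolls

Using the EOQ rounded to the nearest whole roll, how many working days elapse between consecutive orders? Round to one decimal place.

2DS/H = 2·31,890·326/29.1 = 714,511.34
EOQ = √714,511.34 ≈ 845.29 → Q = 845 rolls
T = Q/D × 365 days = 845/31,890 × 365 = 9.672 days

9.7 days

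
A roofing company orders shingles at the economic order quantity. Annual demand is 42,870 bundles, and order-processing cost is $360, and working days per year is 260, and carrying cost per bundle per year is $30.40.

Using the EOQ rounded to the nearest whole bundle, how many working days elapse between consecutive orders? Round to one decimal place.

EOQ = √(2DS/H) = √(2 × 42,870 × 360 / 30.4)
    = √(1,015,342.11) ≈ 1,007.64 → Q = 1,008 bundles
Cycle time = (working days × Q)/D = (260 × 1,008) / 42,870 = 6.113 days

6.1 days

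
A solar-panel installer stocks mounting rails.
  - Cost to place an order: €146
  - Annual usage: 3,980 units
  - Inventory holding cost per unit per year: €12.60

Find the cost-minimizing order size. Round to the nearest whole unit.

Optimal lot size Q* = (2 × 3,980 × €146 / €12.6)^½ ≈ 303.70

304 units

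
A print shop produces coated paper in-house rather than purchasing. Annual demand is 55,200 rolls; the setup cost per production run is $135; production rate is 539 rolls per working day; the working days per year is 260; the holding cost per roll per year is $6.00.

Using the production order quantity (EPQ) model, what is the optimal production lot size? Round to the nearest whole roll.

d = 55,200/260 = 212.3077 rolls/day;  effective holding cost H(1 − d/p) = 6·(1 − 212.3077/539) = 3.63665
Q* = √(2DS / H_eff) = √(2·55,200·135 / 3.63665) ≈ 2,024.42

2,024 rolls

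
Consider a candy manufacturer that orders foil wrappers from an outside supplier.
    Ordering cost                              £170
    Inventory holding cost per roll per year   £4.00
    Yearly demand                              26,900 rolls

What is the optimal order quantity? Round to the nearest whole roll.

1,512 rolls

2DS/H = 2·26,900·170/4 = 2,286,500.00
EOQ = √2,286,500.00 ≈ 1,512.12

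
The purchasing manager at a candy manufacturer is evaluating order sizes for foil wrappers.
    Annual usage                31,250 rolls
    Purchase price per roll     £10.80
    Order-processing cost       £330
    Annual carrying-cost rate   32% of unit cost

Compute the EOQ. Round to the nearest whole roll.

Holding cost per roll per year: H = 32% × £10.8 = £3.4560
EOQ = √(2DS/H) = √(2 × 31,250 × 330 / 3.456)
    = √(5,967,881.94) ≈ 2,442.92

2,443 rolls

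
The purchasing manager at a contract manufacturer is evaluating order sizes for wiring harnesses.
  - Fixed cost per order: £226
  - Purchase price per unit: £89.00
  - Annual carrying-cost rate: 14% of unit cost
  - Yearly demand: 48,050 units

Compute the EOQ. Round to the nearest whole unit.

1,320 units

H = i·C = 0.14 × £89 = £12.4600 per unit-year
Optimal lot size Q* = (2 × 48,050 × £226 / £12.46)^½ ≈ 1,320.25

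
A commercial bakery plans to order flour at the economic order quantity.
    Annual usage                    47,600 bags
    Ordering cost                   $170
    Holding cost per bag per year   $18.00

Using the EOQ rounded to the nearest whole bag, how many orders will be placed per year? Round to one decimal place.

Optimal lot size Q* = (2 × 47,600 × $170 / $18)^½ ≈ 948.21 → Q = 948
Orders per year = D/Q = 47,600 / 948 = 50.211

50.2 orders per year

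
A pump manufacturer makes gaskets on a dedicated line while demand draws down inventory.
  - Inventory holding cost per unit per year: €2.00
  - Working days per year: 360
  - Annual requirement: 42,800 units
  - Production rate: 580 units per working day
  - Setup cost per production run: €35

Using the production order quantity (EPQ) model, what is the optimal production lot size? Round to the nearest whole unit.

1,373 units

d = 42,800/360 = 118.8889 units/day;  effective holding cost H(1 − d/p) = 2·(1 − 118.8889/580) = 1.59004
Q* = √(2DS / H_eff) = √(2·42,800·35 / 1.59004) ≈ 1,372.67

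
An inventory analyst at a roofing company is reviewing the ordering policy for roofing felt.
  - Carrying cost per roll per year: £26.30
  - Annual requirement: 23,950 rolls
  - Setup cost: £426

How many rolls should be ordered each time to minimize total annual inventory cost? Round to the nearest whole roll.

Optimal lot size Q* = (2 × 23,950 × £426 / £26.3)^½ ≈ 880.84

881 rolls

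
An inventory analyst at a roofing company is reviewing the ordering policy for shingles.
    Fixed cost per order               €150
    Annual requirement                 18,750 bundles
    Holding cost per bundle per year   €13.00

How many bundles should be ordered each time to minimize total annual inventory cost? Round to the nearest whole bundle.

658 bundles

EOQ = √(2DS/H) = √(2 × 18,750 × 150 / 13)
    = √(432,692.31) ≈ 657.79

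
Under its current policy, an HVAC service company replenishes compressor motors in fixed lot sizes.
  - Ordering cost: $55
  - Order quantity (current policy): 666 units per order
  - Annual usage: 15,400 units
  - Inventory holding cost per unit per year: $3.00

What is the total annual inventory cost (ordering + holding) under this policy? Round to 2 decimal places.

Ordering: D/Q × S = 15,400/666 × $55 = $1,271.77
Holding:  Q/2 × H = 666/2 × $3 = $999.00
Total = $1,271.77 + $999.00 = $2,270.77

$2,270.77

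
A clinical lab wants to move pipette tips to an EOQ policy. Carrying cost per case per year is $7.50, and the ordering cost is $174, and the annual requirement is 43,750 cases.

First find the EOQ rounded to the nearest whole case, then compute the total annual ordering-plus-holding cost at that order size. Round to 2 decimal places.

$10,685.86

2DS/H = 2·43,750·174/7.5 = 2,030,000.00
EOQ = √2,030,000.00 ≈ 1,424.78 → Q = 1,425 cases
Ordering: D/Q × S = 43,750/1,425 × $174 = $5,342.11
Holding:  Q/2 × H = 1,425/2 × $7.5 = $5,343.75
Total = $5,342.11 + $5,343.75 = $10,685.86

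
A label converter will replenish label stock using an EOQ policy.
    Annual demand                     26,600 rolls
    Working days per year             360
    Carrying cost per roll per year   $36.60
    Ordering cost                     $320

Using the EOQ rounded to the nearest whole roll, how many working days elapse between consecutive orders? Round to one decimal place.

2DS/H = 2·26,600·320/36.6 = 465,136.61
EOQ = √465,136.61 ≈ 682.01 → Q = 682 rolls
Cycle time = (working days × Q)/D = (360 × 682) / 26,600 = 9.230 days

9.2 days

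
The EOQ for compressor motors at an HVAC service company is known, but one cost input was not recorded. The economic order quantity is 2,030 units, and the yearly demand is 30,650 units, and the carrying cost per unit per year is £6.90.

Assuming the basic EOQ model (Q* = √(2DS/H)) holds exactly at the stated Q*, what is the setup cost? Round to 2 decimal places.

From Q* = √(2DS/H) ⇒ Q*² = 2DS/H.
S = Q²H / (2D) = 2,030² × 6.9 / (2 × 30,650) = 463.8533

£463.85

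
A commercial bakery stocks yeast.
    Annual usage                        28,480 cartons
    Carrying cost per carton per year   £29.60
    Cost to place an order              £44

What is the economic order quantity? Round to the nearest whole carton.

291 cartons

Optimal lot size Q* = (2 × 28,480 × £44 / £29.6)^½ ≈ 290.98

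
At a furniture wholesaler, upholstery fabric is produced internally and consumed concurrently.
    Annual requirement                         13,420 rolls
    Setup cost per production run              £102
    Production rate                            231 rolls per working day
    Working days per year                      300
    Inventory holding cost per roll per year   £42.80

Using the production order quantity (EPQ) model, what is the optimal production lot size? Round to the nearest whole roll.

282 rolls

Daily demand d = 13,420/300 = 44.733; p = 231; 1 − d/p = 0.80635
EPQ = √(2DS / (H(1 − d/p)))
    = √(2 × 13,420 × 102 / (42.8 × 0.80635)) ≈ 281.65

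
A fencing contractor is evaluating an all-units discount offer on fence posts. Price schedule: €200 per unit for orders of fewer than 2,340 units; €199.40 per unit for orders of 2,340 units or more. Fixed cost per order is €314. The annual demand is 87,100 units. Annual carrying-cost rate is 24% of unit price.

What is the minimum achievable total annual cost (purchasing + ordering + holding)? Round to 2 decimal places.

H₁ = 24%×€200 = €48.0000;  H₂ = 24%×€199.40 = €47.8560
EOQ₁ = √(2×87,100×314/48.0000) = 1,067.50  (< 2,340, feasible at tier 1)
EOQ₂ = √(2×87,100×314/47.8560) = 1,069.11  (< 2,340 → use Q = 2,340 at tier-2 price)
TC(tier 1 (EOQ₁), Q≈1,067.5) = €17,471,240.05
TC(tier 2, Q≈2,340.0) = €17,435,419.30
Minimum at tier 2: €17,435,419.30

€17,435,419.30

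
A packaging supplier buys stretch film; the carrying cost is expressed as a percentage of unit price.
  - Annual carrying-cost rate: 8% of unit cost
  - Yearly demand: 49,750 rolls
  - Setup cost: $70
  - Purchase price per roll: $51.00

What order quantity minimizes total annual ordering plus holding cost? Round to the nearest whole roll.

1,307 rolls

Holding cost per roll per year: H = 8% × $51 = $4.0800
EOQ = √(2DS/H) = √(2 × 49,750 × 70 / 4.08)
    = √(1,707,107.84) ≈ 1,306.56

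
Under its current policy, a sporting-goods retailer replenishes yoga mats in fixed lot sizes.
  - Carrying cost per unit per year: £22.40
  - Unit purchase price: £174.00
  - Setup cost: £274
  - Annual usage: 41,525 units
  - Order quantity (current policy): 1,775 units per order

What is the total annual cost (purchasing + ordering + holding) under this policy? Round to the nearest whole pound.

£7,251,640

Orders/yr = 41,525/1,775 = 23.394; ordering cost = 23.394 × £274 = £6,410.06
Average inventory = 1,775/2 = 887.5; holding cost = 887.5 × £22.4 = £19,880.00
Purchase cost = D·C = 41,525 × 174 = £7,225,350.00
Total = £6,410.06 + £19,880.00 + £7,225,350.00 = £7,251,640.06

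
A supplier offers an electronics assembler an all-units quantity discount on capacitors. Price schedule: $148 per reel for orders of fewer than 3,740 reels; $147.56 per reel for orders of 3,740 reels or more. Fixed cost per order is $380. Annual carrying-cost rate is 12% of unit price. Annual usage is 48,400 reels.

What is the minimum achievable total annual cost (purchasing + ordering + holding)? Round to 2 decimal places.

$7,179,934.11

H₁ = 12%×$148 = $17.7600;  H₂ = 12%×$147.56 = $17.7072
EOQ₁ = √(2×48,400×380/17.7600) = 1,439.16  (< 3,740, feasible at tier 1)
EOQ₂ = √(2×48,400×380/17.7072) = 1,441.30  (< 3,740 → use Q = 3,740 at tier-2 price)
TC(tier 1 (EOQ₁), Q≈1,439.2) = $7,188,759.42
TC(tier 2, Q≈3,740.0) = $7,179,934.11
Minimum at tier 2: $7,179,934.11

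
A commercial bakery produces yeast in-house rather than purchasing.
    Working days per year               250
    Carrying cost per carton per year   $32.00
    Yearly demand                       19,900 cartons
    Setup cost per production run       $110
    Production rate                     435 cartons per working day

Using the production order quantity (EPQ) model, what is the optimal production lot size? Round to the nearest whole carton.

d = 19,900/250 = 79.6000 cartons/day;  effective holding cost H(1 − d/p) = 32·(1 − 79.6000/435) = 26.14437
Q* = √(2DS / H_eff) = √(2·19,900·110 / 26.14437) ≈ 409.21

409 cartons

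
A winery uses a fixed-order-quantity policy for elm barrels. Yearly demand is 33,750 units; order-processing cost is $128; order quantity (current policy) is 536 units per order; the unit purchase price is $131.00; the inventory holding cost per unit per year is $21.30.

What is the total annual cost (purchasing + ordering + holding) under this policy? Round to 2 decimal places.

Ordering: D/Q × S = 33,750/536 × $128 = $8,059.70
Holding:  Q/2 × H = 536/2 × $21.3 = $5,708.40
Purchase cost = D·C = 33,750 × 131 = $4,421,250.00
Total = $8,059.70 + $5,708.40 + $4,421,250.00 = $4,435,018.10

$4,435,018.10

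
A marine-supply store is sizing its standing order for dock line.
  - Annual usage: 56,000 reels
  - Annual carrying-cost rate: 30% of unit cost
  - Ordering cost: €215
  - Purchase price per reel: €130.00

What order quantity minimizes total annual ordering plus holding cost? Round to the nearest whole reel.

Holding cost per reel per year: H = 30% × €130 = €39.0000
Optimal lot size Q* = (2 × 56,000 × €215 / €39)^½ ≈ 785.77

786 reels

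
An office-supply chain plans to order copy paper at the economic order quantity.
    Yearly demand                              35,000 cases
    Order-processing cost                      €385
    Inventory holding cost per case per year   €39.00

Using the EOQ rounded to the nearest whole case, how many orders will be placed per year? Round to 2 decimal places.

42.12 orders per year

2DS/H = 2·35,000·385/39 = 691,025.64
EOQ = √691,025.64 ≈ 831.28 → Q = 831
N = D/Q = 35,000/831 ≈ 42.118 orders/yr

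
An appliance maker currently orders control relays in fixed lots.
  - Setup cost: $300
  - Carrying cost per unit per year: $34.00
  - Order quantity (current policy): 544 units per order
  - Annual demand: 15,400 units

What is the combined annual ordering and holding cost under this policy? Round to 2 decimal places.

Ordering: D/Q × S = 15,400/544 × $300 = $8,492.65
Holding:  Q/2 × H = 544/2 × $34 = $9,248.00
Total = $8,492.65 + $9,248.00 = $17,740.65

$17,740.65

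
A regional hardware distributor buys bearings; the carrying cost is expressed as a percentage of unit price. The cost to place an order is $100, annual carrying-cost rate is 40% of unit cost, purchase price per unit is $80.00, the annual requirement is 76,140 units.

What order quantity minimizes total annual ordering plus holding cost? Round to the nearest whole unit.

Carrying cost H = $80 × 40% = $32.0000/unit/yr
Optimal lot size Q* = (2 × 76,140 × $100 / $32)^½ ≈ 689.84

690 units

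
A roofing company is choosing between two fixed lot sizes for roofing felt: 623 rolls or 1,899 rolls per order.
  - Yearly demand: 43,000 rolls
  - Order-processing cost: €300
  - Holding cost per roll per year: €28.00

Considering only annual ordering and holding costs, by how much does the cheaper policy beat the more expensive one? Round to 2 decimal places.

TC(Q) = (D/Q)S + (Q/2)H
TC(623) = (43,000/623)×300 + (623/2)×28 = €29,428.26
TC(1,899) = (43,000/1,899)×300 + (1,899/2)×28 = €33,379.05
Lots of 623 are cheaper by €3,950.79.

€3,950.79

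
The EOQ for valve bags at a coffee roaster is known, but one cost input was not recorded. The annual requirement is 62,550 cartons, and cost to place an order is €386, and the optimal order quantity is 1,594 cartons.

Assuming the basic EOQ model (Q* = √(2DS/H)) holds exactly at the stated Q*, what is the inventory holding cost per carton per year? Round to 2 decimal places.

€19.01

Since Q* = (2DS/H)^½, squaring gives Q*²·H = 2DS.
H = 2DS / Q² = 2 × 62,550 × 386 / 1,594² = 19.0050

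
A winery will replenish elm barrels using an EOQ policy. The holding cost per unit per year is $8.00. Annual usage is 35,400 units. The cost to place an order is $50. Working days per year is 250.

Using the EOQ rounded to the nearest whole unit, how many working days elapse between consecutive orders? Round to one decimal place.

Optimal lot size Q* = (2 × 35,400 × $50 / $8)^½ ≈ 665.21 → Q = 665 units
T = Q/D × 250 days = 665/35,400 × 250 = 4.696 days

4.7 days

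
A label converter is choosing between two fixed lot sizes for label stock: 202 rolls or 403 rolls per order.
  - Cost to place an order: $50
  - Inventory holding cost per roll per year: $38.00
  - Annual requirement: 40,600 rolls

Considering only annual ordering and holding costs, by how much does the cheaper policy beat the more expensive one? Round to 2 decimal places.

$1,193.28

TC(Q) = (D/Q)S + (Q/2)H
TC(202) = (40,600/202)×50 + (202/2)×38 = $13,887.50
TC(403) = (40,600/403)×50 + (403/2)×38 = $12,694.22
Cheaper: Q = 403.  Difference = $1,193.28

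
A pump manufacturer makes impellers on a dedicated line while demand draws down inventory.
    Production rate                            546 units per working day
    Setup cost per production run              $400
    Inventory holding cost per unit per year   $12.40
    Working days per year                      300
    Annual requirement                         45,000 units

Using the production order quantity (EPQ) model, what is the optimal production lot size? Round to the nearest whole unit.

2,001 units

Daily demand d = 45,000/300 = 150.000; p = 546; 1 − d/p = 0.72527
EPQ = √(2DS / (H(1 − d/p)))
    = √(2 × 45,000 × 400 / (12.4 × 0.72527)) ≈ 2,000.73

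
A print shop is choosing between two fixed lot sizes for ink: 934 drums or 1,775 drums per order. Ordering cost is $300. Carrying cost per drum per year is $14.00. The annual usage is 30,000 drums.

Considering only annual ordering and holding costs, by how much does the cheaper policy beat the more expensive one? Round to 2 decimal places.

For each Q, cost = (D/Q)·S + (Q/2)·H.
TC(934) = (30,000/934)×300 + (934/2)×14 = $16,173.97
TC(1,775) = (30,000/1,775)×300 + (1,775/2)×14 = $17,495.42
Lots of 934 are cheaper by $1,321.45.

$1,321.45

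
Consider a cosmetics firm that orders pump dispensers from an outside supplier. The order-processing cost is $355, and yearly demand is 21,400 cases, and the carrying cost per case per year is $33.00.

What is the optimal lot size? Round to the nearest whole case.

Optimal lot size Q* = (2 × 21,400 × $355 / $33)^½ ≈ 678.55

679 cases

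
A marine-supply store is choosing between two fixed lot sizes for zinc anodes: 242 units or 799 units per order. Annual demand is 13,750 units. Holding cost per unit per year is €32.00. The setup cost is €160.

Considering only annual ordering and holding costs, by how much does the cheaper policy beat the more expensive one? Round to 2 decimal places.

Annual cost at Q: ordering D·S/Q plus holding Q·H/2.
TC(242) = (13,750/242)×160 + (242/2)×32 = €12,962.91
TC(799) = (13,750/799)×160 + (799/2)×32 = €15,537.44
Lots of 242 are cheaper by €2,574.53.

€2,574.53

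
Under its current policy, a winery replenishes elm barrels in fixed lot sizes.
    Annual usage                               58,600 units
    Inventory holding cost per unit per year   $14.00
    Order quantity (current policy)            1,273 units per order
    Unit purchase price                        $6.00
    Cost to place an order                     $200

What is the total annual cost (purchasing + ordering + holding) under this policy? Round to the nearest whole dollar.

$369,718

Ordering: D/Q × S = 58,600/1,273 × $200 = $9,206.60
Holding:  Q/2 × H = 1,273/2 × $14 = $8,911.00
Purchase cost = D·C = 58,600 × 6 = $351,600.00
Total = $9,206.60 + $8,911.00 + $351,600.00 = $369,717.60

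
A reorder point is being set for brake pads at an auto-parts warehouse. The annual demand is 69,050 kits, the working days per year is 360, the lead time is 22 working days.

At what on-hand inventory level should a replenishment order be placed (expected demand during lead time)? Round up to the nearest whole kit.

Daily demand d = 69,050 / 360 = 191.806 kits/day
Demand during lead time = 191.806 × 22 = 4,219.72
Reorder point = 4,219.72 → round up

4,220 kits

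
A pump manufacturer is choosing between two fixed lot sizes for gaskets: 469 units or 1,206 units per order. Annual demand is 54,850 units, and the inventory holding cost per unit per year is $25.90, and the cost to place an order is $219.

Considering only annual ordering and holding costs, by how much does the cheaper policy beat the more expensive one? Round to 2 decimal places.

$6,107.79

For each Q, cost = (D/Q)·S + (Q/2)·H.
TC(469) = (54,850/469)×219 + (469/2)×25.9 = $31,685.81
TC(1,206) = (54,850/1,206)×219 + (1,206/2)×25.9 = $25,578.02
Cheaper: Q = 1,206.  Difference = $6,107.79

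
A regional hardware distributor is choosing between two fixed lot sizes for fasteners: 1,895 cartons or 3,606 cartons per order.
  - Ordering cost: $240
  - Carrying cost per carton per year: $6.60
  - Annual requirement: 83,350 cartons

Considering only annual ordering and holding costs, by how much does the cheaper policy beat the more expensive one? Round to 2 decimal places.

$637.52

For each Q, cost = (D/Q)·S + (Q/2)·H.
TC(1,895) = (83,350/1,895)×240 + (1,895/2)×6.6 = $16,809.70
TC(3,606) = (83,350/3,606)×240 + (3,606/2)×6.6 = $17,447.22
Cheaper: Q = 1,895.  Difference = $637.52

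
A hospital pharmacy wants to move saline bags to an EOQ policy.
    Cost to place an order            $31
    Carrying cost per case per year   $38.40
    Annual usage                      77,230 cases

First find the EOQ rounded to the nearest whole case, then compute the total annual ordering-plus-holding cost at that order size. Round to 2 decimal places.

$13,559.84

EOQ = √(2DS/H) = √(2 × 77,230 × 31 / 38.4)
    = √(124,694.27) ≈ 353.12 → Q = 353 cases
Orders/yr = 77,230/353 = 218.782; ordering cost = 218.782 × $31 = $6,782.24
Average inventory = 353/2 = 176.5; holding cost = 176.5 × $38.4 = $6,777.60
Total = $6,782.24 + $6,777.60 = $13,559.84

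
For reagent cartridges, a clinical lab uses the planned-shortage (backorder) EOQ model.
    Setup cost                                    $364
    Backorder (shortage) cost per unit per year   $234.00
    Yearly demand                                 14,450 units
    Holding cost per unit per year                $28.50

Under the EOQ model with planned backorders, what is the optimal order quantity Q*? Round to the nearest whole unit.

643 units

Basic EOQ = √(2·14,450·364/28.5) = 607.543
Backorder adjustment √((H+b)/b) = √((28.5+234)/234) = 1.0591
Q* = 607.543 × 1.0591 ≈ 643.48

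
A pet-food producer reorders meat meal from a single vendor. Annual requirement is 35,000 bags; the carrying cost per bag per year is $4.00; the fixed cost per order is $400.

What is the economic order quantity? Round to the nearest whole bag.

EOQ = √(2DS/H) = √(2 × 35,000 × 400 / 4)
    = √(7,000,000.00) ≈ 2,645.75

2,646 bags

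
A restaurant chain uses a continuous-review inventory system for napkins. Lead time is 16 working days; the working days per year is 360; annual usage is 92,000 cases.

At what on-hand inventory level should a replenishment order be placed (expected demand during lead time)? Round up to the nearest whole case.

Daily demand d = 92,000 / 360 = 255.556 cases/day
Demand during lead time = 255.556 × 16 = 4,088.89
Reorder point = 4,088.89 → round up

4,089 cases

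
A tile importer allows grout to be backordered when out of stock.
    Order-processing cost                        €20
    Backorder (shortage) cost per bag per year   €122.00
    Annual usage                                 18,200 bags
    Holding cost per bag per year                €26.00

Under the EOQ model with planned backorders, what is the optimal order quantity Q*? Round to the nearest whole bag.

184 bags

Basic EOQ = √(2·18,200·20/26) = 167.332
Backorder adjustment √((H+b)/b) = √((26+122)/122) = 1.1014
Q* = 167.332 × 1.1014 ≈ 184.30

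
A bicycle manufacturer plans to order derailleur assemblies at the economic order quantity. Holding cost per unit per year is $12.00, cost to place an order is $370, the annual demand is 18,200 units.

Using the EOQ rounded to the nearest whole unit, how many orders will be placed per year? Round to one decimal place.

17.2 orders per year

EOQ = √(2DS/H) = √(2 × 18,200 × 370 / 12)
    = √(1,122,333.33) ≈ 1,059.40 → Q = 1,059
Orders per year = D/Q = 18,200 / 1,059 = 17.186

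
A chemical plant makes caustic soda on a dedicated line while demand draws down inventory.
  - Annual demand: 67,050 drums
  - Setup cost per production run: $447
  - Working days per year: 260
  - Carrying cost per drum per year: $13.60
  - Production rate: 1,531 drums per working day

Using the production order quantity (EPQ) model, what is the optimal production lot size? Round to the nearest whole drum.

Daily demand d = 67,050/260 = 257.885; p = 1531; 1 − d/p = 0.83156
EPQ = √(2DS / (H(1 − d/p)))
    = √(2 × 67,050 × 447 / (13.6 × 0.83156)) ≈ 2,302.25

2,302 drums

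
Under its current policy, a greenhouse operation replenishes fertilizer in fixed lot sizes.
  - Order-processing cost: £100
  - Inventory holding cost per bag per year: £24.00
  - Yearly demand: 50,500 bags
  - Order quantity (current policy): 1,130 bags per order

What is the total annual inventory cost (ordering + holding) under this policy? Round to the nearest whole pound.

Orders/yr = 50,500/1,130 = 44.690; ordering cost = 44.690 × £100 = £4,469.03
Average inventory = 1,130/2 = 565; holding cost = 565 × £24 = £13,560.00
Total = £4,469.03 + £13,560.00 = £18,029.03

£18,029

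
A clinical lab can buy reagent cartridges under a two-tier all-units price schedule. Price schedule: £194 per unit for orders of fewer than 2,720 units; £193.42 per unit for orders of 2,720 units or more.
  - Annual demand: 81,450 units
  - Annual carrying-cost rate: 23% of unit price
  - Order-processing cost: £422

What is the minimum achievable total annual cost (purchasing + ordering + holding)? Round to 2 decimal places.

H₁ = 23%×£194 = £44.6200;  H₂ = 23%×£193.42 = £44.4866
EOQ₁ = √(2×81,450×422/44.6200) = 1,241.23  (< 2,720, feasible at tier 1)
EOQ₂ = √(2×81,450×422/44.4866) = 1,243.09  (< 2,720 → use Q = 2,720 at tier-2 price)
TC(tier 1 (EOQ₁), Q≈1,241.2) = £15,856,683.65
TC(tier 2, Q≈2,720.0) = £15,827,197.50
Minimum at tier 2: £15,827,197.50

£15,827,197.50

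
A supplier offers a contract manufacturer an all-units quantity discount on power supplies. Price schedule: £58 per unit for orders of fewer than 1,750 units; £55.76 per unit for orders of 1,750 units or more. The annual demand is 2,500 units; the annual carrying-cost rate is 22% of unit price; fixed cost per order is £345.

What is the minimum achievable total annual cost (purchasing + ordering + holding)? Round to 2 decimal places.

H₁ = 22%×£58 = £12.7600;  H₂ = 22%×£55.76 = £12.2672
EOQ₁ = √(2×2,500×345/12.7600) = 367.68  (< 1,750, feasible at tier 1)
EOQ₂ = √(2×2,500×345/12.2672) = 374.99  (< 1,750 → use Q = 1,750 at tier-2 price)
TC(tier 1 (EOQ₁), Q≈367.7) = £149,691.59
TC(tier 2, Q≈1,750.0) = £150,626.66
Minimum at tier 1 (EOQ₁): £149,691.59

£149,691.59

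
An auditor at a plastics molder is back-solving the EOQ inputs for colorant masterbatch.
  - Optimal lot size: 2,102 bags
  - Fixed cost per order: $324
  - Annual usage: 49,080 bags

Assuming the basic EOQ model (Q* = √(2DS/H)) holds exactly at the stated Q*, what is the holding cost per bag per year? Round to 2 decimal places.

$7.20

From Q* = √(2DS/H) ⇒ Q*² = 2DS/H.
H = 2DS / Q² = 2 × 49,080 × 324 / 2,102² = 7.1980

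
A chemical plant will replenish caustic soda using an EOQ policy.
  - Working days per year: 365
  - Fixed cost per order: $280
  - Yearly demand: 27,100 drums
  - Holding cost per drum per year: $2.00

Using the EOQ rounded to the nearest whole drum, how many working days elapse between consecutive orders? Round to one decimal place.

Q* = √(2·D·S / H) = √(2·27,100·280 / 2) = √7,588,000.0 ≈ 2,754.63 → Q = 2,755 drums
T = Q/D × 365 days = 2,755/27,100 × 365 = 37.106 days

37.1 days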